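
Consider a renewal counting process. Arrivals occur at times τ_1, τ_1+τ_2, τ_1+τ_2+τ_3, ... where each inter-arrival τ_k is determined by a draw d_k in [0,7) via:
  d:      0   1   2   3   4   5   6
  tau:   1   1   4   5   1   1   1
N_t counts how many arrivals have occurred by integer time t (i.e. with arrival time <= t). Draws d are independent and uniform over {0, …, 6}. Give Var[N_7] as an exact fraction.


Inter-arrival values over d=0..6: [1, 1, 4, 5, 1, 1, 1]
Each d has probability 1/7, so the pmf of τ is: f(1) = 5/7, f(4) = 1/7, f(5) = 1/7
Let p_n(j) = P(N_n = j), with p_0 = [1]. Condition on τ_1: p_n(0) = P(τ > n), and for j >= 1, p_n(j) = Σ_{k<=n} f(k)·p_{n−k}(j−1)
p_1 = [2/7, 5/7]  (j = 0..1)
p_2 = [2/7, 10/49, 25/49]  (j = 0..2)
p_3 = [2/7, 10/49, 50/343, 125/343]  (j = 0..3)
p_4 = [1/7, 17/49, 50/343, 250/2401, 625/2401]  (j = 0..4)
p_5 = [0, 2/7, 120/343, 250/2401, 1250/16807, 3125/16807]  (j = 0..5)
p_6 = [0, 4/49, 115/343, 775/2401, 1250/16807, 6250/117649, 15625/117649]  (j = 0..6)
p_7 = [0, 4/49, 40/343, 800/2401, 4750/16807, 6250/117649, 31250/823543, 78125/823543]  (j = 0..7)
E[N_7] = Σ j·p_7(j) = 2966633/823543;  E[N_7²] = Σ j²·p_7(j) = 12691863/823543
Var[N_7] = 12691863/823543 − (2966633/823543)² = 1651383573920/678223072849

1651383573920/678223072849


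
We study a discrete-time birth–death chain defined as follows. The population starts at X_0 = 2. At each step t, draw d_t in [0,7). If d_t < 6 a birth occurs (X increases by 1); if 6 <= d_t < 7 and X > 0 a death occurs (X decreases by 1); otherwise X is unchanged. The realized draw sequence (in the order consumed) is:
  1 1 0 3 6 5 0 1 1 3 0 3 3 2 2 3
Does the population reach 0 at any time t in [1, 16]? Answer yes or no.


t=0: X=2, d=1 → birth, X_1=3
t=1: X=3, d=1 → birth, X_2=4
t=2: X=4, d=0 → birth, X_3=5
t=3: X=5, d=3 → birth, X_4=6
t=4: X=6, d=6 → death, X_5=5
t=5: X=5, d=5 → birth, X_6=6
t=6: X=6, d=0 → birth, X_7=7
t=7: X=7, d=1 → birth, X_8=8
t=8: X=8, d=1 → birth, X_9=9
t=9: X=9, d=3 → birth, X_10=10
t=10: X=10, d=0 → birth, X_11=11
t=11: X=11, d=3 → birth, X_12=12
t=12: X=12, d=3 → birth, X_13=13
t=13: X=13, d=2 → birth, X_14=14
t=14: X=14, d=2 → birth, X_15=15
t=15: X=15, d=3 → birth, X_16=16

no


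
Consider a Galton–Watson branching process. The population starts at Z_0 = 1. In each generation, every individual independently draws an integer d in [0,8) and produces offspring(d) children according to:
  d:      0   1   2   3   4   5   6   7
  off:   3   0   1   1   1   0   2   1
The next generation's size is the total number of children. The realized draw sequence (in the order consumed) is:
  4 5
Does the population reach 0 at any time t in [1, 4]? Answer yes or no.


yes

gen 0: Z_0=1, draws=[4], offspring=[1], Z_1=1
gen 1: Z_1=1, draws=[5], offspring=[0], Z_2=0
gen 2: Z_2=0, draws=[], offspring=[], Z_3=0
gen 3: Z_3=0, draws=[], offspring=[], Z_4=0


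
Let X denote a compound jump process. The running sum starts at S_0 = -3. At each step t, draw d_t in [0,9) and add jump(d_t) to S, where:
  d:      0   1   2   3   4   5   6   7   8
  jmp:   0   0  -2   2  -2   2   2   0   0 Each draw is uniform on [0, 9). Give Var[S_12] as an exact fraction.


704/27

Outcome values over d=0..8: [0, 0, -2, 2, -2, 2, 2, 0, 0]
Σy = 2, Σy² = 20, M = 9
μ = 2/9 = 2/9,  σ² = 20/9 − (2/9)² = 176/81
Independent increments: Var[S_12] = 12·σ² = 12·(176/81) = 704/27


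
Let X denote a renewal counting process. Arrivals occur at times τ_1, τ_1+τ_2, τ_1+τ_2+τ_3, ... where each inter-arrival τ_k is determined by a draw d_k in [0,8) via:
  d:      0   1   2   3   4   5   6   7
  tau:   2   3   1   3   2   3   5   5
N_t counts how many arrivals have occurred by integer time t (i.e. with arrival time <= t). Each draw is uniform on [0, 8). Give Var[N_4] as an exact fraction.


8835023/16777216

Inter-arrival values over d=0..7: [2, 3, 1, 3, 2, 3, 5, 5]
Each d has probability 1/8, so the pmf of τ is: f(1) = 1/8, f(2) = 1/4, f(3) = 3/8, f(5) = 1/4
Let p_n(j) = P(N_n = j), with p_0 = [1]. Condition on τ_1: p_n(0) = P(τ > n), and for j >= 1, p_n(j) = Σ_{k<=n} f(k)·p_{n−k}(j−1)
p_1 = [7/8, 1/8]  (j = 0..1)
p_2 = [5/8, 23/64, 1/64]  (j = 0..2)
p_3 = [1/4, 43/64, 39/512, 1/512]  (j = 0..3)
p_4 = [1/4, 33/64, 113/512, 55/4096, 1/4096]  (j = 0..4)
E[N_4] = Σ j·p_4(j) = 4089/4096;  E[N_4²] = Σ j²·p_4(j) = 6239/4096
Var[N_4] = 6239/4096 − (4089/4096)² = 8835023/16777216


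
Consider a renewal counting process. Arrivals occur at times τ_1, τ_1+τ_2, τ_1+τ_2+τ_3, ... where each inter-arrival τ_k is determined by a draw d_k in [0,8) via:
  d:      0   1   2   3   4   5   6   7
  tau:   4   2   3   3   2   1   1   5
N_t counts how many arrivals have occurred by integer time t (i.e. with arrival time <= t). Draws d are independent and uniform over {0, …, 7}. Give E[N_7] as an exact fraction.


40621/16384

Inter-arrival values over d=0..7: [4, 2, 3, 3, 2, 1, 1, 5]
Each d has probability 1/8, so the pmf of τ is: f(1) = 1/4, f(2) = 1/4, f(3) = 1/4, f(4) = 1/8, f(5) = 1/8
Renewal equation for m(n) = E[N_n]: condition on τ_1 = k (if k <= n, one arrival plus a fresh copy on the remaining n−k steps): m(n) = F(n) + Σ_{k<=n} f(k)·m(n−k), where F(n) = P(τ <= n) and m(0) = 0
m(1) = F(1) = 1/4
m(2) = F(2) + f(1)·m(1) = 1/2 + 1/4·1/4 = 9/16
m(3) = F(3) + f(1)·m(2) + f(2)·m(1) = 3/4 + 1/4·9/16 + 1/4·1/4 = 61/64
m(4) = F(4) + f(1)·m(3) + f(2)·m(2) + f(3)·m(1) = 7/8 + 1/4·61/64 + 1/4·9/16 + 1/4·1/4 = 337/256
m(5) = F(5) + f(1)·m(4) + f(2)·m(3) + f(3)·m(2) + f(4)·m(1) = 1 + 1/4·337/256 + 1/4·61/64 + 1/4·9/16 + 1/8·1/4 = 1781/1024
m(6) = F(6) + f(1)·m(5) + f(2)·m(4) + f(3)·m(3) + f(4)·m(2) + f(5)·m(1) = 1 + 1/4·1781/1024 + 1/4·337/256 + 1/4·61/64 + 1/8·9/16 + 1/8·1/4 = 8617/4096
m(7) = F(7) + f(1)·m(6) + f(2)·m(5) + f(3)·m(4) + f(4)·m(3) + f(5)·m(2) = 1 + 1/4·8617/4096 + 1/4·1781/1024 + 1/4·337/256 + 1/8·61/64 + 1/8·9/16 = 40621/16384
E[N_7] = m(7) = 40621/16384


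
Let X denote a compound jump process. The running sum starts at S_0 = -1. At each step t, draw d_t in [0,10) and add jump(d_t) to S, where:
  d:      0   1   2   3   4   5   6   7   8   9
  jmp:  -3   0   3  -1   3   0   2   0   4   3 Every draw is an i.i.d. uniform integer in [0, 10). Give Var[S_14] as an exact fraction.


3143/50

Outcome values over d=0..9: [-3, 0, 3, -1, 3, 0, 2, 0, 4, 3]
Σy = 11, Σy² = 57, M = 10
μ = 11/10 = 11/10,  σ² = 57/10 − (11/10)² = 449/100
Independent increments: Var[S_14] = 14·σ² = 14·(449/100) = 3143/50


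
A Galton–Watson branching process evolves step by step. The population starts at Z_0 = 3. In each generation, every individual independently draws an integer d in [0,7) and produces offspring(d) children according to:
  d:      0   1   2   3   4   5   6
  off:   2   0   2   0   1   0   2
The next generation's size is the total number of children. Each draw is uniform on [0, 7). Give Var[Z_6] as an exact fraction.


108/7

Outcome values over d=0..6: [2, 0, 2, 0, 1, 0, 2]
Σy = 7, Σy² = 13, M = 7
μ = 7/7 = 1,  σ² = 13/7 − (1)² = 6/7
V_0 = 0, E_0 = 3
V_1 = 6/7·E_0 + (1)²·V_0 = 18/7;  E_1 = 3
V_2 = 6/7·E_1 + (1)²·V_1 = 36/7;  E_2 = 3
V_3 = 6/7·E_2 + (1)²·V_2 = 54/7;  E_3 = 3
V_4 = 6/7·E_3 + (1)²·V_3 = 72/7;  E_4 = 3
V_5 = 6/7·E_4 + (1)²·V_4 = 90/7;  E_5 = 3
V_6 = 6/7·E_5 + (1)²·V_5 = 108/7;  E_6 = 3


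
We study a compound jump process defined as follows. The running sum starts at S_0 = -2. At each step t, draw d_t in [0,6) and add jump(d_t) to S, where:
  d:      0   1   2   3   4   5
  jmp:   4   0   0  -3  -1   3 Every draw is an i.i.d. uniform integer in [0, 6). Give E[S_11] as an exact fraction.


7/2

Outcome values over d=0..5: [4, 0, 0, -3, -1, 3]
Σy = 3, Σy² = 35, M = 6
μ = 3/6 = 1/2,  σ² = 35/6 − (1/2)² = 67/12
E[S_11] = -2 + 11·(1/2) = 7/2


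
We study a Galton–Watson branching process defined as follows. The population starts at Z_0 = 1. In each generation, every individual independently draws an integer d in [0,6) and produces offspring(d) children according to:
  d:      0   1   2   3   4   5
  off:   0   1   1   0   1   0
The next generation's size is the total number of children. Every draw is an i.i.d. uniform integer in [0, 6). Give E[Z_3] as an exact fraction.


Outcome values over d=0..5: [0, 1, 1, 0, 1, 0]
Σy = 3, Σy² = 3, M = 6
μ = 3/6 = 1/2,  σ² = 3/6 − (1/2)² = 1/4
E[Z_0] = 1
E[Z_1] = 1/2·E[Z_0] = 1/2
E[Z_2] = 1/2·E[Z_1] = 1/4
E[Z_3] = 1/2·E[Z_2] = 1/8

1/8


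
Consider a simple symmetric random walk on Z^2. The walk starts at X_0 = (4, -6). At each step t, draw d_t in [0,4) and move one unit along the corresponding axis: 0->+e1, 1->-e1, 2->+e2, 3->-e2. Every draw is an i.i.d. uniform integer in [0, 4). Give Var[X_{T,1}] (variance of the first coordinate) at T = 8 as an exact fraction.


Outcome values over d=0..3: [1, -1, 0, 0]
Σy = 0, Σy² = 2, M = 4
μ = 0/4 = 0,  σ² = 2/4 − (0)² = 1/2
Independent increments: Var[X_8] = 8·σ² = 8·(1/2) = 4

4


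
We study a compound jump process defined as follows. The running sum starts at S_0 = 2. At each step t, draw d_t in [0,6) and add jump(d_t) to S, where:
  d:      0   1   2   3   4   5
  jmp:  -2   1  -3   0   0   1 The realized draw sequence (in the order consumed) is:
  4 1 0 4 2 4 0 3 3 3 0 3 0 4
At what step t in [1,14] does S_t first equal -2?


5

t=0: S=2, d=4, jump=0, S_1=2
t=1: S=2, d=1, jump=1, S_2=3
t=2: S=3, d=0, jump=-2, S_3=1
t=3: S=1, d=4, jump=0, S_4=1
t=4: S=1, d=2, jump=-3, S_5=-2
t=5: S=-2, d=4, jump=0, S_6=-2
t=6: S=-2, d=0, jump=-2, S_7=-4
t=7: S=-4, d=3, jump=0, S_8=-4
t=8: S=-4, d=3, jump=0, S_9=-4
t=9: S=-4, d=3, jump=0, S_10=-4
t=10: S=-4, d=0, jump=-2, S_11=-6
t=11: S=-6, d=3, jump=0, S_12=-6
t=12: S=-6, d=0, jump=-2, S_13=-8
t=13: S=-8, d=4, jump=0, S_14=-8


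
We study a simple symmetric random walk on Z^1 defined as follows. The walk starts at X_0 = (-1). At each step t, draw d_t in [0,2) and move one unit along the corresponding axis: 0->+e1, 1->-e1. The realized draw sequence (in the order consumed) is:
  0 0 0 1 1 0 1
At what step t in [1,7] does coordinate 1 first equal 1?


2

t=0: X=(-1), d=0 → +e1, X_1=(0)
t=1: X=(0), d=0 → +e1, X_2=(1)
t=2: X=(1), d=0 → +e1, X_3=(2)
t=3: X=(2), d=1 → -e1, X_4=(1)
t=4: X=(1), d=1 → -e1, X_5=(0)
t=5: X=(0), d=0 → +e1, X_6=(1)
t=6: X=(1), d=1 → -e1, X_7=(0)


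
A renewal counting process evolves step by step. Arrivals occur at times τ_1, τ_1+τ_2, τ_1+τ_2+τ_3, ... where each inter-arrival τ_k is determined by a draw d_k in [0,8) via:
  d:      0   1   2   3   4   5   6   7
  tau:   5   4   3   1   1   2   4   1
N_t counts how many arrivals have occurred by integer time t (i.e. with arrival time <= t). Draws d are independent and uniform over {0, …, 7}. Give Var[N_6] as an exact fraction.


Inter-arrival values over d=0..7: [5, 4, 3, 1, 1, 2, 4, 1]
Each d has probability 1/8, so the pmf of τ is: f(1) = 3/8, f(2) = 1/8, f(3) = 1/8, f(4) = 1/4, f(5) = 1/8
Let p_n(j) = P(N_n = j), with p_0 = [1]. Condition on τ_1: p_n(0) = P(τ > n), and for j >= 1, p_n(j) = Σ_{k<=n} f(k)·p_{n−k}(j−1)
p_1 = [5/8, 3/8]  (j = 0..1)
p_2 = [1/2, 23/64, 9/64]  (j = 0..2)
p_3 = [3/8, 25/64, 93/512, 27/512]  (j = 0..3)
p_4 = [1/8, 17/32, 61/256, 351/4096, 81/4096]  (j = 0..4)
p_5 = [0, 7/16, 99/256, 531/4096, 1269/32768, 243/32768]  (j = 0..5)
p_6 = [0, 17/64, 213/512, 953/4096, 135/2048, 4455/262144, 729/262144]  (j = 0..6)
E[N_6] = Σ j·p_6(j) = 566489/262144;  E[N_6²] = Σ j²·p_6(j) = 1468883/262144
Var[N_6] = 1468883/262144 − (566489/262144)² = 64149078031/68719476736

64149078031/68719476736


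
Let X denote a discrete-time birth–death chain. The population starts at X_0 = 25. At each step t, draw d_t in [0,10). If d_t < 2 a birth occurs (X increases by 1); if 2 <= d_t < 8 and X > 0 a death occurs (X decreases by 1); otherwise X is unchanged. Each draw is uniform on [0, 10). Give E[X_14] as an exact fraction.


X can drop by at most 1 per step and X_0 = 25 > T = 14, so X_t >= 25 − t >= 11 > 0 for every t <= 14: the floor at 0 (the 'and X > 0' condition) never binds. Hence X_14 = X_0 + Σ_{t<14} Y_t with i.i.d. increments Y_t = y(d_t) ∈ {+1, −1, 0}.
Outcome values over d=0..9: [1, 1, -1, -1, -1, -1, -1, -1, 0, 0]
Σy = -4, Σy² = 8, M = 10
μ = -4/10 = -2/5,  σ² = 8/10 − (-2/5)² = 16/25
E[X_14] = 25 + 14·(-2/5) = 97/5

97/5


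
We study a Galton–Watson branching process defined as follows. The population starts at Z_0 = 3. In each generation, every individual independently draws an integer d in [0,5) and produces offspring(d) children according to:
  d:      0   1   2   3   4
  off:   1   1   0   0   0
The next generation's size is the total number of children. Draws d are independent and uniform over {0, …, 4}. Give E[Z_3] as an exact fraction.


24/125

Outcome values over d=0..4: [1, 1, 0, 0, 0]
Σy = 2, Σy² = 2, M = 5
μ = 2/5 = 2/5,  σ² = 2/5 − (2/5)² = 6/25
E[Z_0] = 3
E[Z_1] = 2/5·E[Z_0] = 6/5
E[Z_2] = 2/5·E[Z_1] = 12/25
E[Z_3] = 2/5·E[Z_2] = 24/125


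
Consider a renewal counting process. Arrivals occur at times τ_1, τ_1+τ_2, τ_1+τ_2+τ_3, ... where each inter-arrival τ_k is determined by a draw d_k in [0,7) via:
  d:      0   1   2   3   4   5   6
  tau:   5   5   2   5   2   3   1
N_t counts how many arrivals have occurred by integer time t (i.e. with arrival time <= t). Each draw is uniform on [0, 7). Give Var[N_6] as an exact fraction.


7652533636/13841287201

Inter-arrival values over d=0..6: [5, 5, 2, 5, 2, 3, 1]
Each d has probability 1/7, so the pmf of τ is: f(1) = 1/7, f(2) = 2/7, f(3) = 1/7, f(5) = 3/7
Let p_n(j) = P(N_n = j), with p_0 = [1]. Condition on τ_1: p_n(0) = P(τ > n), and for j >= 1, p_n(j) = Σ_{k<=n} f(k)·p_{n−k}(j−1)
p_1 = [6/7, 1/7]  (j = 0..1)
p_2 = [4/7, 20/49, 1/49]  (j = 0..2)
p_3 = [3/7, 23/49, 34/343, 1/343]  (j = 0..3)
p_4 = [3/7, 17/49, 10/49, 48/2401, 1/2401]  (j = 0..4)
p_5 = [0, 34/49, 83/343, 145/2401, 62/16807, 1/16807]  (j = 0..5)
p_6 = [0, 27/49, 16/49, 257/2401, 248/16807, 76/117649, 1/117649]  (j = 0..6)
E[N_6] = Σ j·p_6(j) = 186768/117649;  E[N_6²] = Σ j²·p_6(j) = 361540/117649
Var[N_6] = 361540/117649 − (186768/117649)² = 7652533636/13841287201


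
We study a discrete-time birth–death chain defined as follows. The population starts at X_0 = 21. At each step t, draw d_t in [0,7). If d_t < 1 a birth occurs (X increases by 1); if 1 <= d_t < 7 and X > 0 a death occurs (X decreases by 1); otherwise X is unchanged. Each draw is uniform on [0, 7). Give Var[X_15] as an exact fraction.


X can drop by at most 1 per step and X_0 = 21 > T = 15, so X_t >= 21 − t >= 6 > 0 for every t <= 15: the floor at 0 (the 'and X > 0' condition) never binds. Hence X_15 = X_0 + Σ_{t<15} Y_t with i.i.d. increments Y_t = y(d_t) ∈ {+1, −1, 0}.
Outcome values over d=0..6: [1, -1, -1, -1, -1, -1, -1]
Σy = -5, Σy² = 7, M = 7
μ = -5/7 = -5/7,  σ² = 7/7 − (-5/7)² = 24/49
Independent increments: Var[X_15] = 15·σ² = 15·(24/49) = 360/49

360/49


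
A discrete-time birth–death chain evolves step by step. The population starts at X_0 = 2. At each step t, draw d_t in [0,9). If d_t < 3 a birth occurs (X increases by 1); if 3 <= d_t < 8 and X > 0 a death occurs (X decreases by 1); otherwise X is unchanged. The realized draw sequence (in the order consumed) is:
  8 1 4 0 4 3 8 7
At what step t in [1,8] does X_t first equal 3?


t=0: X=2, d=8 → hold, X_1=2
t=1: X=2, d=1 → birth, X_2=3
t=2: X=3, d=4 → death, X_3=2
t=3: X=2, d=0 → birth, X_4=3
t=4: X=3, d=4 → death, X_5=2
t=5: X=2, d=3 → death, X_6=1
t=6: X=1, d=8 → hold, X_7=1
t=7: X=1, d=7 → death, X_8=0

2


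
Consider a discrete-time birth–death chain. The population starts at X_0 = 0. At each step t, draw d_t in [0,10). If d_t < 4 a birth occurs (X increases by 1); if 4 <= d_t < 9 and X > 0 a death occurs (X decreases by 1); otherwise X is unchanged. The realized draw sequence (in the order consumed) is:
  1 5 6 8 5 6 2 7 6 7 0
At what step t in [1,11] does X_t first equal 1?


1

t=0: X=0, d=1 → birth, X_1=1
t=1: X=1, d=5 → death, X_2=0
t=2: X=0, d=6 → hold, X_3=0
t=3: X=0, d=8 → hold, X_4=0
t=4: X=0, d=5 → hold, X_5=0
t=5: X=0, d=6 → hold, X_6=0
t=6: X=0, d=2 → birth, X_7=1
t=7: X=1, d=7 → death, X_8=0
t=8: X=0, d=6 → hold, X_9=0
t=9: X=0, d=7 → hold, X_10=0
t=10: X=0, d=0 → birth, X_11=1


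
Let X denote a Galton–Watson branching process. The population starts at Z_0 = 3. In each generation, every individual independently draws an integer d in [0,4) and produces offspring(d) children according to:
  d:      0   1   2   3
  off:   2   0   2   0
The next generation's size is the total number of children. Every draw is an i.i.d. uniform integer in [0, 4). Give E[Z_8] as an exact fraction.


3

Outcome values over d=0..3: [2, 0, 2, 0]
Σy = 4, Σy² = 8, M = 4
μ = 4/4 = 1,  σ² = 8/4 − (1)² = 1
E[Z_0] = 3
E[Z_1] = 1·E[Z_0] = 3
E[Z_2] = 1·E[Z_1] = 3
E[Z_3] = 1·E[Z_2] = 3
E[Z_4] = 1·E[Z_3] = 3
E[Z_5] = 1·E[Z_4] = 3
E[Z_6] = 1·E[Z_5] = 3
E[Z_7] = 1·E[Z_6] = 3
E[Z_8] = 1·E[Z_7] = 3


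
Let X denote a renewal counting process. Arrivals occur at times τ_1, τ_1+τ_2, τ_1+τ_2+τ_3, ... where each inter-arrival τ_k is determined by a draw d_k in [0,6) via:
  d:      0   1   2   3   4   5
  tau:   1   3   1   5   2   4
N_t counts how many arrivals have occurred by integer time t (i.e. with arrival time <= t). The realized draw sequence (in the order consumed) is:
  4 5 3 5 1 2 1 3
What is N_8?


draw d_1=4: τ_1=2, arrival time A_1=2
draw d_2=5: τ_2=4, arrival time A_2=6
draw d_3=3: τ_3=5, arrival time A_3=11
draw d_4=5: τ_4=4, arrival time A_4=15
draw d_5=1: τ_5=3, arrival time A_5=18
draw d_6=2: τ_6=1, arrival time A_6=19
draw d_7=1: τ_7=3, arrival time A_7=22
draw d_8=3: τ_8=5, arrival time A_8=27
N_t over t=0..8: 0:0 1:0 2:1 3:1 4:1 5:1 6:2 7:2 8:2

2


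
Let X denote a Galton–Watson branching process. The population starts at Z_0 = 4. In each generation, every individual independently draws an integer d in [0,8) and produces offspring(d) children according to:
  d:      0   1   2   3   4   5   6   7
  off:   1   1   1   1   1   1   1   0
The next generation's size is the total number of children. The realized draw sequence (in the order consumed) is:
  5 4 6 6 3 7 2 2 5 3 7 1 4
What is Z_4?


2

gen 0: Z_0=4, draws=[5, 4, 6, 6], offspring=[1, 1, 1, 1], Z_1=4
gen 1: Z_1=4, draws=[3, 7, 2, 2], offspring=[1, 0, 1, 1], Z_2=3
gen 2: Z_2=3, draws=[5, 3, 7], offspring=[1, 1, 0], Z_3=2
gen 3: Z_3=2, draws=[1, 4], offspring=[1, 1], Z_4=2


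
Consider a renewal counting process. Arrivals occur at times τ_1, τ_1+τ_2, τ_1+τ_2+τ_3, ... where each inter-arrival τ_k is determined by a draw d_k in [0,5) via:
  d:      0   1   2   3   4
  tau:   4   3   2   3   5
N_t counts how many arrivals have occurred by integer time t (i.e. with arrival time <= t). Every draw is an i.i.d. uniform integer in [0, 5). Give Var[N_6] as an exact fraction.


Inter-arrival values over d=0..4: [4, 3, 2, 3, 5]
Each d has probability 1/5, so the pmf of τ is: f(2) = 1/5, f(3) = 2/5, f(4) = 1/5, f(5) = 1/5
Let p_n(j) = P(N_n = j), with p_0 = [1]. Condition on τ_1: p_n(0) = P(τ > n), and for j >= 1, p_n(j) = Σ_{k<=n} f(k)·p_{n−k}(j−1)
p_1 = [1]  (j = 0)
p_2 = [4/5, 1/5]  (j = 0..1)
p_3 = [2/5, 3/5]  (j = 0..1)
p_4 = [1/5, 19/25, 1/25]  (j = 0..2)
p_5 = [0, 4/5, 1/5]  (j = 0..2)
p_6 = [0, 14/25, 54/125, 1/125]  (j = 0..3)
E[N_6] = Σ j·p_6(j) = 181/125;  E[N_6²] = Σ j²·p_6(j) = 59/25
Var[N_6] = 59/25 − (181/125)² = 4114/15625

4114/15625


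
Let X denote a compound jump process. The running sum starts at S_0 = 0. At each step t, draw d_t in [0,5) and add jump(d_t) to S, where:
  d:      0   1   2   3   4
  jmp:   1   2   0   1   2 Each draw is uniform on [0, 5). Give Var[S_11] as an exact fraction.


Outcome values over d=0..4: [1, 2, 0, 1, 2]
Σy = 6, Σy² = 10, M = 5
μ = 6/5 = 6/5,  σ² = 10/5 − (6/5)² = 14/25
Independent increments: Var[S_11] = 11·σ² = 11·(14/25) = 154/25

154/25


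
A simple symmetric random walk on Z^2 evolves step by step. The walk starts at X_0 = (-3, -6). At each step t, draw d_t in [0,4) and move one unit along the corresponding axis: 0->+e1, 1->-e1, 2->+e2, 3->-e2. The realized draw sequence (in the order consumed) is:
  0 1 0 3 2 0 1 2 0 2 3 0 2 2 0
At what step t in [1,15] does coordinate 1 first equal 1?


15

t=0: X=(-3, -6), d=0 → +e1, X_1=(-2, -6)
t=1: X=(-2, -6), d=1 → -e1, X_2=(-3, -6)
t=2: X=(-3, -6), d=0 → +e1, X_3=(-2, -6)
t=3: X=(-2, -6), d=3 → -e2, X_4=(-2, -7)
t=4: X=(-2, -7), d=2 → +e2, X_5=(-2, -6)
t=5: X=(-2, -6), d=0 → +e1, X_6=(-1, -6)
t=6: X=(-1, -6), d=1 → -e1, X_7=(-2, -6)
t=7: X=(-2, -6), d=2 → +e2, X_8=(-2, -5)
t=8: X=(-2, -5), d=0 → +e1, X_9=(-1, -5)
t=9: X=(-1, -5), d=2 → +e2, X_10=(-1, -4)
t=10: X=(-1, -4), d=3 → -e2, X_11=(-1, -5)
t=11: X=(-1, -5), d=0 → +e1, X_12=(0, -5)
t=12: X=(0, -5), d=2 → +e2, X_13=(0, -4)
t=13: X=(0, -4), d=2 → +e2, X_14=(0, -3)
t=14: X=(0, -3), d=0 → +e1, X_15=(1, -3)


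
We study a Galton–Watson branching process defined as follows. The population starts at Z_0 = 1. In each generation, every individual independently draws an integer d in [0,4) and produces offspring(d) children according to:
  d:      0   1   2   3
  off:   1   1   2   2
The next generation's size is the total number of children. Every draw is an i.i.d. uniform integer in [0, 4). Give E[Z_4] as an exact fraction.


81/16

Outcome values over d=0..3: [1, 1, 2, 2]
Σy = 6, Σy² = 10, M = 4
μ = 6/4 = 3/2,  σ² = 10/4 − (3/2)² = 1/4
E[Z_0] = 1
E[Z_1] = 3/2·E[Z_0] = 3/2
E[Z_2] = 3/2·E[Z_1] = 9/4
E[Z_3] = 3/2·E[Z_2] = 27/8
E[Z_4] = 3/2·E[Z_3] = 81/16


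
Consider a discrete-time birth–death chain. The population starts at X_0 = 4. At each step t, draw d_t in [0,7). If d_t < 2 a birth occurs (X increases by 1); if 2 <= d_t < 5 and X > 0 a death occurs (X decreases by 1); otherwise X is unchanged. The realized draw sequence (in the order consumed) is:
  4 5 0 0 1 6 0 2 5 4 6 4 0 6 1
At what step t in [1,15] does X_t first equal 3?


1

t=0: X=4, d=4 → death, X_1=3
t=1: X=3, d=5 → hold, X_2=3
t=2: X=3, d=0 → birth, X_3=4
t=3: X=4, d=0 → birth, X_4=5
t=4: X=5, d=1 → birth, X_5=6
t=5: X=6, d=6 → hold, X_6=6
t=6: X=6, d=0 → birth, X_7=7
t=7: X=7, d=2 → death, X_8=6
t=8: X=6, d=5 → hold, X_9=6
t=9: X=6, d=4 → death, X_10=5
t=10: X=5, d=6 → hold, X_11=5
t=11: X=5, d=4 → death, X_12=4
t=12: X=4, d=0 → birth, X_13=5
t=13: X=5, d=6 → hold, X_14=5
t=14: X=5, d=1 → birth, X_15=6


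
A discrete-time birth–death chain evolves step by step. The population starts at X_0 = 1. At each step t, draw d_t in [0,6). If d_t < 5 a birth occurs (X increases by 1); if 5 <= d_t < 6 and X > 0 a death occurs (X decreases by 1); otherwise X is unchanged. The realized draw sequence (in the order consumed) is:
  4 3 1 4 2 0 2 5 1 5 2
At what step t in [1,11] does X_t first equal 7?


6

t=0: X=1, d=4 → birth, X_1=2
t=1: X=2, d=3 → birth, X_2=3
t=2: X=3, d=1 → birth, X_3=4
t=3: X=4, d=4 → birth, X_4=5
t=4: X=5, d=2 → birth, X_5=6
t=5: X=6, d=0 → birth, X_6=7
t=6: X=7, d=2 → birth, X_7=8
t=7: X=8, d=5 → death, X_8=7
t=8: X=7, d=1 → birth, X_9=8
t=9: X=8, d=5 → death, X_10=7
t=10: X=7, d=2 → birth, X_11=8


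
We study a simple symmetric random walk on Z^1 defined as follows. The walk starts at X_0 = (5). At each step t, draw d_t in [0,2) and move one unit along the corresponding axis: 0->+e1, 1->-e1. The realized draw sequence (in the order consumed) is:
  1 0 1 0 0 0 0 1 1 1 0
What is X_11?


t=0: X=(5), d=1 → -e1, X_1=(4)
t=1: X=(4), d=0 → +e1, X_2=(5)
t=2: X=(5), d=1 → -e1, X_3=(4)
t=3: X=(4), d=0 → +e1, X_4=(5)
t=4: X=(5), d=0 → +e1, X_5=(6)
t=5: X=(6), d=0 → +e1, X_6=(7)
t=6: X=(7), d=0 → +e1, X_7=(8)
t=7: X=(8), d=1 → -e1, X_8=(7)
t=8: X=(7), d=1 → -e1, X_9=(6)
t=9: X=(6), d=1 → -e1, X_10=(5)
t=10: X=(5), d=0 → +e1, X_11=(6)

(6)


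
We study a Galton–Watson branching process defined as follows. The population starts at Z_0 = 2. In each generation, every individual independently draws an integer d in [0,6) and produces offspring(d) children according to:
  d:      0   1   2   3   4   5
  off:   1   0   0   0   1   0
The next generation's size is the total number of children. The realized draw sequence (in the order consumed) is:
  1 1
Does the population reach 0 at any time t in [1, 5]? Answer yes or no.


gen 0: Z_0=2, draws=[1, 1], offspring=[0, 0], Z_1=0
gen 1: Z_1=0, draws=[], offspring=[], Z_2=0
gen 2: Z_2=0, draws=[], offspring=[], Z_3=0
gen 3: Z_3=0, draws=[], offspring=[], Z_4=0
gen 4: Z_4=0, draws=[], offspring=[], Z_5=0

yes


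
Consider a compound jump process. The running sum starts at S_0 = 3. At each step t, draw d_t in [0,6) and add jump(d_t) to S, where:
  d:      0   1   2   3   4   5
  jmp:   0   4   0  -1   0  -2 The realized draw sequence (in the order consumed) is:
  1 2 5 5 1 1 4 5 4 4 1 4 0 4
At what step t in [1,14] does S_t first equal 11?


6

t=0: S=3, d=1, jump=4, S_1=7
t=1: S=7, d=2, jump=0, S_2=7
t=2: S=7, d=5, jump=-2, S_3=5
t=3: S=5, d=5, jump=-2, S_4=3
t=4: S=3, d=1, jump=4, S_5=7
t=5: S=7, d=1, jump=4, S_6=11
t=6: S=11, d=4, jump=0, S_7=11
t=7: S=11, d=5, jump=-2, S_8=9
t=8: S=9, d=4, jump=0, S_9=9
t=9: S=9, d=4, jump=0, S_10=9
t=10: S=9, d=1, jump=4, S_11=13
t=11: S=13, d=4, jump=0, S_12=13
t=12: S=13, d=0, jump=0, S_13=13
t=13: S=13, d=4, jump=0, S_14=13


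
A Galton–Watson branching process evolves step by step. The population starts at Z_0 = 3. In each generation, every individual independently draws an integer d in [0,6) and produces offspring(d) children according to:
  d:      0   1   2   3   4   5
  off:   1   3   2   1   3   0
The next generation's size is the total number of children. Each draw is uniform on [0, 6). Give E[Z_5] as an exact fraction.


3125/81

Outcome values over d=0..5: [1, 3, 2, 1, 3, 0]
Σy = 10, Σy² = 24, M = 6
μ = 10/6 = 5/3,  σ² = 24/6 − (5/3)² = 11/9
E[Z_0] = 3
E[Z_1] = 5/3·E[Z_0] = 5
E[Z_2] = 5/3·E[Z_1] = 25/3
E[Z_3] = 5/3·E[Z_2] = 125/9
E[Z_4] = 5/3·E[Z_3] = 625/27
E[Z_5] = 5/3·E[Z_4] = 3125/81


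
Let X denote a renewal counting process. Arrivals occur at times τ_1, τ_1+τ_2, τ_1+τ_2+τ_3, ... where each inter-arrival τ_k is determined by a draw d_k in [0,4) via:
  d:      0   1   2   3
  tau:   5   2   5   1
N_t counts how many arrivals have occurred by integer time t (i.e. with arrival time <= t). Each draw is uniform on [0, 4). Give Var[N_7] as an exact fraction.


196807991/268435456

Inter-arrival values over d=0..3: [5, 2, 5, 1]
Each d has probability 1/4, so the pmf of τ is: f(1) = 1/4, f(2) = 1/4, f(5) = 1/2
Let p_n(j) = P(N_n = j), with p_0 = [1]. Condition on τ_1: p_n(0) = P(τ > n), and for j >= 1, p_n(j) = Σ_{k<=n} f(k)·p_{n−k}(j−1)
p_1 = [3/4, 1/4]  (j = 0..1)
p_2 = [1/2, 7/16, 1/16]  (j = 0..2)
p_3 = [1/2, 5/16, 11/64, 1/64]  (j = 0..3)
p_4 = [1/2, 1/4, 3/16, 15/256, 1/256]  (j = 0..4)
p_5 = [0, 3/4, 9/64, 23/256, 19/1024, 1/1024]  (j = 0..5)
p_6 = [0, 1/2, 3/8, 21/256, 19/512, 23/4096, 1/4096]  (j = 0..6)
p_7 = [0, 1/4, 17/32, 41/256, 11/256, 57/4096, 27/16384, 1/16384]  (j = 0..7)
E[N_7] = Σ j·p_7(j) = 33501/16384;  E[N_7²] = Σ j²·p_7(j) = 80513/16384
Var[N_7] = 80513/16384 − (33501/16384)² = 196807991/268435456


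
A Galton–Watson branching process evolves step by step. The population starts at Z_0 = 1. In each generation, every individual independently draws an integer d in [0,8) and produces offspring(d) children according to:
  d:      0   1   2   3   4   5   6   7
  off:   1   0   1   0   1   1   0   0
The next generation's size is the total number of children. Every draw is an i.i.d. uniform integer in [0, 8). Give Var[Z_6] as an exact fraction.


63/4096

Outcome values over d=0..7: [1, 0, 1, 0, 1, 1, 0, 0]
Σy = 4, Σy² = 4, M = 8
μ = 4/8 = 1/2,  σ² = 4/8 − (1/2)² = 1/4
V_0 = 0, E_0 = 1
V_1 = 1/4·E_0 + (1/2)²·V_0 = 1/4;  E_1 = 1/2
V_2 = 1/4·E_1 + (1/2)²·V_1 = 3/16;  E_2 = 1/4
V_3 = 1/4·E_2 + (1/2)²·V_2 = 7/64;  E_3 = 1/8
V_4 = 1/4·E_3 + (1/2)²·V_3 = 15/256;  E_4 = 1/16
V_5 = 1/4·E_4 + (1/2)²·V_4 = 31/1024;  E_5 = 1/32
V_6 = 1/4·E_5 + (1/2)²·V_5 = 63/4096;  E_6 = 1/64


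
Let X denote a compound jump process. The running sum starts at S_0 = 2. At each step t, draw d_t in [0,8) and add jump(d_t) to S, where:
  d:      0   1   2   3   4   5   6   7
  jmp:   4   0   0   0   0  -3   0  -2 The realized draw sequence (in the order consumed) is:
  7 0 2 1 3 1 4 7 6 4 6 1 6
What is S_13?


t=0: S=2, d=7, jump=-2, S_1=0
t=1: S=0, d=0, jump=4, S_2=4
t=2: S=4, d=2, jump=0, S_3=4
t=3: S=4, d=1, jump=0, S_4=4
t=4: S=4, d=3, jump=0, S_5=4
t=5: S=4, d=1, jump=0, S_6=4
t=6: S=4, d=4, jump=0, S_7=4
t=7: S=4, d=7, jump=-2, S_8=2
t=8: S=2, d=6, jump=0, S_9=2
t=9: S=2, d=4, jump=0, S_10=2
t=10: S=2, d=6, jump=0, S_11=2
t=11: S=2, d=1, jump=0, S_12=2
t=12: S=2, d=6, jump=0, S_13=2

2


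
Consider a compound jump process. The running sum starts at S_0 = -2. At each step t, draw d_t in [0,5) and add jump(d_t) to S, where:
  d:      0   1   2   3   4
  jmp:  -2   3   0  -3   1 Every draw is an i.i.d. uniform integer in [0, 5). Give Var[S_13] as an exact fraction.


Outcome values over d=0..4: [-2, 3, 0, -3, 1]
Σy = -1, Σy² = 23, M = 5
μ = -1/5 = -1/5,  σ² = 23/5 − (-1/5)² = 114/25
Independent increments: Var[S_13] = 13·σ² = 13·(114/25) = 1482/25

1482/25


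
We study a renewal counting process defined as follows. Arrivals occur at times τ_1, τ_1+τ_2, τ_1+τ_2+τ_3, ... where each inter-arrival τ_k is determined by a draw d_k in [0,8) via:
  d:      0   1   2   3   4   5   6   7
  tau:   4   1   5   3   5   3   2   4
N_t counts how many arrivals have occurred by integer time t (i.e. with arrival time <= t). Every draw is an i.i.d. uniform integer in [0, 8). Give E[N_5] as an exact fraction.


41833/32768

Inter-arrival values over d=0..7: [4, 1, 5, 3, 5, 3, 2, 4]
Each d has probability 1/8, so the pmf of τ is: f(1) = 1/8, f(2) = 1/8, f(3) = 1/4, f(4) = 1/4, f(5) = 1/4
Renewal equation for m(n) = E[N_n]: condition on τ_1 = k (if k <= n, one arrival plus a fresh copy on the remaining n−k steps): m(n) = F(n) + Σ_{k<=n} f(k)·m(n−k), where F(n) = P(τ <= n) and m(0) = 0
m(1) = F(1) = 1/8
m(2) = F(2) + f(1)·m(1) = 1/4 + 1/8·1/8 = 17/64
m(3) = F(3) + f(1)·m(2) + f(2)·m(1) = 1/2 + 1/8·17/64 + 1/8·1/8 = 281/512
m(4) = F(4) + f(1)·m(3) + f(2)·m(2) + f(3)·m(1) = 3/4 + 1/8·281/512 + 1/8·17/64 + 1/4·1/8 = 3617/4096
m(5) = F(5) + f(1)·m(4) + f(2)·m(3) + f(3)·m(2) + f(4)·m(1) = 1 + 1/8·3617/4096 + 1/8·281/512 + 1/4·17/64 + 1/4·1/8 = 41833/32768
E[N_5] = m(5) = 41833/32768


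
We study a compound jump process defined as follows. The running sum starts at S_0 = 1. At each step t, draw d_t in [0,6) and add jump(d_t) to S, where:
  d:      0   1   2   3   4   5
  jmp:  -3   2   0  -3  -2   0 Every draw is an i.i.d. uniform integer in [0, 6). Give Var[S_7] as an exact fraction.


70/3

Outcome values over d=0..5: [-3, 2, 0, -3, -2, 0]
Σy = -6, Σy² = 26, M = 6
μ = -6/6 = -1,  σ² = 26/6 − (-1)² = 10/3
Independent increments: Var[S_7] = 7·σ² = 7·(10/3) = 70/3


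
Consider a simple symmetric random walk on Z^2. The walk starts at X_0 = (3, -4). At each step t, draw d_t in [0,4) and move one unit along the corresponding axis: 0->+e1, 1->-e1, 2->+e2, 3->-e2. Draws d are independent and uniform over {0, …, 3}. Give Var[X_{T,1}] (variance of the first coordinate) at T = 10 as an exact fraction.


5

Outcome values over d=0..3: [1, -1, 0, 0]
Σy = 0, Σy² = 2, M = 4
μ = 0/4 = 0,  σ² = 2/4 − (0)² = 1/2
Independent increments: Var[X_10] = 10·σ² = 10·(1/2) = 5


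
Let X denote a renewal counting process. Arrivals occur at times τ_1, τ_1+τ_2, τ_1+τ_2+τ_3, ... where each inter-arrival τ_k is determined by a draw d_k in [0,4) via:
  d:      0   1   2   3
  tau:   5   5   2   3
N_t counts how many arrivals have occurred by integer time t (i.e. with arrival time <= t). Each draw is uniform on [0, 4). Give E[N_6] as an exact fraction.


81/64

Inter-arrival values over d=0..3: [5, 5, 2, 3]
Each d has probability 1/4, so the pmf of τ is: f(2) = 1/4, f(3) = 1/4, f(5) = 1/2
Renewal equation for m(n) = E[N_n]: condition on τ_1 = k (if k <= n, one arrival plus a fresh copy on the remaining n−k steps): m(n) = F(n) + Σ_{k<=n} f(k)·m(n−k), where F(n) = P(τ <= n) and m(0) = 0
m(1) = F(1) = 0
m(2) = F(2) = 1/4
m(3) = F(3) = 1/2
m(4) = F(4) + f(2)·m(2) = 1/2 + 1/4·1/4 = 9/16
m(5) = F(5) + f(2)·m(3) + f(3)·m(2) = 1 + 1/4·1/2 + 1/4·1/4 = 19/16
m(6) = F(6) + f(2)·m(4) + f(3)·m(3) = 1 + 1/4·9/16 + 1/4·1/2 = 81/64
E[N_6] = m(6) = 81/64


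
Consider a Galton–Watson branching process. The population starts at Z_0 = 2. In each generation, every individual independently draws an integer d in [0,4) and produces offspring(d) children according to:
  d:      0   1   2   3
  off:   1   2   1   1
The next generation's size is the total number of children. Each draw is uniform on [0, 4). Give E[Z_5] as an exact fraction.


Outcome values over d=0..3: [1, 2, 1, 1]
Σy = 5, Σy² = 7, M = 4
μ = 5/4 = 5/4,  σ² = 7/4 − (5/4)² = 3/16
E[Z_0] = 2
E[Z_1] = 5/4·E[Z_0] = 5/2
E[Z_2] = 5/4·E[Z_1] = 25/8
E[Z_3] = 5/4·E[Z_2] = 125/32
E[Z_4] = 5/4·E[Z_3] = 625/128
E[Z_5] = 5/4·E[Z_4] = 3125/512

3125/512


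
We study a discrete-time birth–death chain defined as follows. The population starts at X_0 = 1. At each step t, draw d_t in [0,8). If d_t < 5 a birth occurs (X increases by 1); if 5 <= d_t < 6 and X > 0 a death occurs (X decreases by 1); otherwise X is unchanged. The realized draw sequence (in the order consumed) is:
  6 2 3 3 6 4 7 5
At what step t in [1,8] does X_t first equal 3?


t=0: X=1, d=6 → hold, X_1=1
t=1: X=1, d=2 → birth, X_2=2
t=2: X=2, d=3 → birth, X_3=3
t=3: X=3, d=3 → birth, X_4=4
t=4: X=4, d=6 → hold, X_5=4
t=5: X=4, d=4 → birth, X_6=5
t=6: X=5, d=7 → hold, X_7=5
t=7: X=5, d=5 → death, X_8=4

3


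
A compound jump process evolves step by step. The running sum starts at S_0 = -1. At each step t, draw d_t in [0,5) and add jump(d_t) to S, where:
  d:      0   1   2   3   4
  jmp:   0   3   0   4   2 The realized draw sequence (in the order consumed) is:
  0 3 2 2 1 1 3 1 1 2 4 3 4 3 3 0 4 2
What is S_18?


37

t=0: S=-1, d=0, jump=0, S_1=-1
t=1: S=-1, d=3, jump=4, S_2=3
t=2: S=3, d=2, jump=0, S_3=3
t=3: S=3, d=2, jump=0, S_4=3
t=4: S=3, d=1, jump=3, S_5=6
t=5: S=6, d=1, jump=3, S_6=9
t=6: S=9, d=3, jump=4, S_7=13
t=7: S=13, d=1, jump=3, S_8=16
t=8: S=16, d=1, jump=3, S_9=19
t=9: S=19, d=2, jump=0, S_10=19
t=10: S=19, d=4, jump=2, S_11=21
t=11: S=21, d=3, jump=4, S_12=25
t=12: S=25, d=4, jump=2, S_13=27
t=13: S=27, d=3, jump=4, S_14=31
t=14: S=31, d=3, jump=4, S_15=35
t=15: S=35, d=0, jump=0, S_16=35
t=16: S=35, d=4, jump=2, S_17=37
t=17: S=37, d=2, jump=0, S_18=37


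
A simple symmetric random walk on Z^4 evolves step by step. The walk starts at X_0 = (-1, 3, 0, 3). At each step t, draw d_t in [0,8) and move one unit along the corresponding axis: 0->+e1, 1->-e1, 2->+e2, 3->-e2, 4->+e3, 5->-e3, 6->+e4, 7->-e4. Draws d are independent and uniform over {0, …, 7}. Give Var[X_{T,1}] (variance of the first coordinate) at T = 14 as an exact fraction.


Outcome values over d=0..7: [1, -1, 0, 0, 0, 0, 0, 0]
Σy = 0, Σy² = 2, M = 8
μ = 0/8 = 0,  σ² = 2/8 − (0)² = 1/4
Independent increments: Var[X_14] = 14·σ² = 14·(1/4) = 7/2

7/2


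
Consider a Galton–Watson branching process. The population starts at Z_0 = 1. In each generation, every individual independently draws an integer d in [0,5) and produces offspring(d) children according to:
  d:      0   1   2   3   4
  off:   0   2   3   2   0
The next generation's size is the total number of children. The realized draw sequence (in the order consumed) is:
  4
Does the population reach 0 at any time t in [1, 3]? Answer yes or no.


gen 0: Z_0=1, draws=[4], offspring=[0], Z_1=0
gen 1: Z_1=0, draws=[], offspring=[], Z_2=0
gen 2: Z_2=0, draws=[], offspring=[], Z_3=0

yes


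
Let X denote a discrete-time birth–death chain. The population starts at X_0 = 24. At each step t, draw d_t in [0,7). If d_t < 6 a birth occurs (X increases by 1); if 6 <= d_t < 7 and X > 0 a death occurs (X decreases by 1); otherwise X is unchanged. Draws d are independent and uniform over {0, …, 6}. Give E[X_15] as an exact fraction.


243/7

X can drop by at most 1 per step and X_0 = 24 > T = 15, so X_t >= 24 − t >= 9 > 0 for every t <= 15: the floor at 0 (the 'and X > 0' condition) never binds. Hence X_15 = X_0 + Σ_{t<15} Y_t with i.i.d. increments Y_t = y(d_t) ∈ {+1, −1, 0}.
Outcome values over d=0..6: [1, 1, 1, 1, 1, 1, -1]
Σy = 5, Σy² = 7, M = 7
μ = 5/7 = 5/7,  σ² = 7/7 − (5/7)² = 24/49
E[X_15] = 24 + 15·(5/7) = 243/7


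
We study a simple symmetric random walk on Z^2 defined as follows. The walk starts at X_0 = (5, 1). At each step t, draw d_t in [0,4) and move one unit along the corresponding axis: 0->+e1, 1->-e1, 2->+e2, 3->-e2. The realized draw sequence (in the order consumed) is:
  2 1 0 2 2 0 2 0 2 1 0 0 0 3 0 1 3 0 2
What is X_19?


t=0: X=(5, 1), d=2 → +e2, X_1=(5, 2)
t=1: X=(5, 2), d=1 → -e1, X_2=(4, 2)
t=2: X=(4, 2), d=0 → +e1, X_3=(5, 2)
t=3: X=(5, 2), d=2 → +e2, X_4=(5, 3)
t=4: X=(5, 3), d=2 → +e2, X_5=(5, 4)
t=5: X=(5, 4), d=0 → +e1, X_6=(6, 4)
t=6: X=(6, 4), d=2 → +e2, X_7=(6, 5)
t=7: X=(6, 5), d=0 → +e1, X_8=(7, 5)
t=8: X=(7, 5), d=2 → +e2, X_9=(7, 6)
t=9: X=(7, 6), d=1 → -e1, X_10=(6, 6)
t=10: X=(6, 6), d=0 → +e1, X_11=(7, 6)
t=11: X=(7, 6), d=0 → +e1, X_12=(8, 6)
t=12: X=(8, 6), d=0 → +e1, X_13=(9, 6)
t=13: X=(9, 6), d=3 → -e2, X_14=(9, 5)
t=14: X=(9, 5), d=0 → +e1, X_15=(10, 5)
t=15: X=(10, 5), d=1 → -e1, X_16=(9, 5)
t=16: X=(9, 5), d=3 → -e2, X_17=(9, 4)
t=17: X=(9, 4), d=0 → +e1, X_18=(10, 4)
t=18: X=(10, 4), d=2 → +e2, X_19=(10, 5)

(10, 5)


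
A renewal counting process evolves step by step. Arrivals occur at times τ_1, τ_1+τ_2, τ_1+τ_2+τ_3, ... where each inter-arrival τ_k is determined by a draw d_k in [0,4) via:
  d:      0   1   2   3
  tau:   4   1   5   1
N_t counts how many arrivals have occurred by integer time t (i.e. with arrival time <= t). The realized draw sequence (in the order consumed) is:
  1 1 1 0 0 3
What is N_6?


3

draw d_1=1: τ_1=1, arrival time A_1=1
draw d_2=1: τ_2=1, arrival time A_2=2
draw d_3=1: τ_3=1, arrival time A_3=3
draw d_4=0: τ_4=4, arrival time A_4=7
draw d_5=0: τ_5=4, arrival time A_5=11
draw d_6=3: τ_6=1, arrival time A_6=12
N_t over t=0..6: 0:0 1:1 2:2 3:3 4:3 5:3 6:3


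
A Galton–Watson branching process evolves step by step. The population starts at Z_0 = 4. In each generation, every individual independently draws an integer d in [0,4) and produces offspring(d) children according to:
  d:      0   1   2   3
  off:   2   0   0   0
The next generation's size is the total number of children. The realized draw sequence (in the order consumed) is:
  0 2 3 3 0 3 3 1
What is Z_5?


gen 0: Z_0=4, draws=[0, 2, 3, 3], offspring=[2, 0, 0, 0], Z_1=2
gen 1: Z_1=2, draws=[0, 3], offspring=[2, 0], Z_2=2
gen 2: Z_2=2, draws=[3, 1], offspring=[0, 0], Z_3=0
gen 3: Z_3=0, draws=[], offspring=[], Z_4=0
gen 4: Z_4=0, draws=[], offspring=[], Z_5=0

0


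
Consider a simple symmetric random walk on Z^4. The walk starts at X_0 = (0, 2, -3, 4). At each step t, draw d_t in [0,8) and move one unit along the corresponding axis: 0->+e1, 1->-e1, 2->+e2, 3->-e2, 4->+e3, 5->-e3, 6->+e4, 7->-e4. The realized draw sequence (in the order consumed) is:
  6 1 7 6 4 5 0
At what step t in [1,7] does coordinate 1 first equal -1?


t=0: X=(0, 2, -3, 4), d=6 → +e4, X_1=(0, 2, -3, 5)
t=1: X=(0, 2, -3, 5), d=1 → -e1, X_2=(-1, 2, -3, 5)
t=2: X=(-1, 2, -3, 5), d=7 → -e4, X_3=(-1, 2, -3, 4)
t=3: X=(-1, 2, -3, 4), d=6 → +e4, X_4=(-1, 2, -3, 5)
t=4: X=(-1, 2, -3, 5), d=4 → +e3, X_5=(-1, 2, -2, 5)
t=5: X=(-1, 2, -2, 5), d=5 → -e3, X_6=(-1, 2, -3, 5)
t=6: X=(-1, 2, -3, 5), d=0 → +e1, X_7=(0, 2, -3, 5)

2


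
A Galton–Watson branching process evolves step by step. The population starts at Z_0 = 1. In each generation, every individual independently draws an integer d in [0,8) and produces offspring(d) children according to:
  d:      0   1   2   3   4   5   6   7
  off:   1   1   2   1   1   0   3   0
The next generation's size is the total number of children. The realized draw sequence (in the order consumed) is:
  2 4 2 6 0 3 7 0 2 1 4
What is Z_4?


gen 0: Z_0=1, draws=[2], offspring=[2], Z_1=2
gen 1: Z_1=2, draws=[4, 2], offspring=[1, 2], Z_2=3
gen 2: Z_2=3, draws=[6, 0, 3], offspring=[3, 1, 1], Z_3=5
gen 3: Z_3=5, draws=[7, 0, 2, 1, 4], offspring=[0, 1, 2, 1, 1], Z_4=5

5
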